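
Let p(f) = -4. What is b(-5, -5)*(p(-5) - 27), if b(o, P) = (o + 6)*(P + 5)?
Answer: 0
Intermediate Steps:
b(o, P) = (5 + P)*(6 + o) (b(o, P) = (6 + o)*(5 + P) = (5 + P)*(6 + o))
b(-5, -5)*(p(-5) - 27) = (30 + 5*(-5) + 6*(-5) - 5*(-5))*(-4 - 27) = (30 - 25 - 30 + 25)*(-31) = 0*(-31) = 0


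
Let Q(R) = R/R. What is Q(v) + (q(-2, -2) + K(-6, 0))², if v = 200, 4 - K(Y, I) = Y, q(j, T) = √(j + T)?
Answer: 97 + 40*I ≈ 97.0 + 40.0*I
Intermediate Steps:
q(j, T) = √(T + j)
K(Y, I) = 4 - Y
Q(R) = 1
Q(v) + (q(-2, -2) + K(-6, 0))² = 1 + (√(-2 - 2) + (4 - 1*(-6)))² = 1 + (√(-4) + (4 + 6))² = 1 + (2*I + 10)² = 1 + (10 + 2*I)²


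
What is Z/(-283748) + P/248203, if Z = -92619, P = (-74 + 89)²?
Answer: 23052156957/70427104844 ≈ 0.32732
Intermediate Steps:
P = 225 (P = 15² = 225)
Z/(-283748) + P/248203 = -92619/(-283748) + 225/248203 = -92619*(-1/283748) + 225*(1/248203) = 92619/283748 + 225/248203 = 23052156957/70427104844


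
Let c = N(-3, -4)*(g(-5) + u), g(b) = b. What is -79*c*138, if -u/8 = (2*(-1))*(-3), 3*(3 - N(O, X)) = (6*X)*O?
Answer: -12133926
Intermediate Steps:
N(O, X) = 3 - 2*O*X (N(O, X) = 3 - 6*X*O/3 = 3 - 2*O*X)
u = -48 (u = -8*2*(-1)*(-3) = -(-16)*(-3) = -8*6 = -48)
c = 1113 (c = (3 - 2*(-3)*(-4))*(-5 - 48) = (3 - 24)*(-53) = -21*(-53) = 1113)
-79*c*138 = -79*1113*138 = -87927*138 = -12133926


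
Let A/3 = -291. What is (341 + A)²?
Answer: 283024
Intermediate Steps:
A = -873 (A = 3*(-291) = -873)
(341 + A)² = (341 - 873)² = (-532)² = 283024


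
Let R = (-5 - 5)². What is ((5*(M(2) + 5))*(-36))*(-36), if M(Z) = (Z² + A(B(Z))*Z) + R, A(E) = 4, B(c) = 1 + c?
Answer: 758160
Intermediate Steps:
R = 100 (R = (-10)² = 100)
M(Z) = 100 + Z² + 4*Z (M(Z) = (Z² + 4*Z) + 100 = 100 + Z² + 4*Z)
((5*(M(2) + 5))*(-36))*(-36) = ((5*((100 + 2² + 4*2) + 5))*(-36))*(-36) = ((5*((100 + 4 + 8) + 5))*(-36))*(-36) = ((5*(112 + 5))*(-36))*(-36) = ((5*117)*(-36))*(-36) = (585*(-36))*(-36) = -21060*(-36) = 758160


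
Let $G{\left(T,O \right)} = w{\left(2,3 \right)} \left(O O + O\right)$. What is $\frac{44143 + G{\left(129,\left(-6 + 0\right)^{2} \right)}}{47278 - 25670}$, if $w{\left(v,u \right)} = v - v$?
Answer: $\frac{44143}{21608} \approx 2.0429$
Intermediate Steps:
$w{\left(v,u \right)} = 0$
$G{\left(T,O \right)} = 0$ ($G{\left(T,O \right)} = 0 \left(O O + O\right) = 0 \left(O^{2} + O\right) = 0 \left(O + O^{2}\right) = 0$)
$\frac{44143 + G{\left(129,\left(-6 + 0\right)^{2} \right)}}{47278 - 25670} = \frac{44143 + 0}{47278 - 25670} = \frac{44143}{21608}$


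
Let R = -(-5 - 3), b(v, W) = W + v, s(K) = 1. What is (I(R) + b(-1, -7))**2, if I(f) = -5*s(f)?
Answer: 169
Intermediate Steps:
R = 8 (R = -1*(-8) = 8)
I(f) = -5 (I(f) = -5*1 = -5)
(I(R) + b(-1, -7))**2 = (-5 + (-7 - 1))**2 = (-5 - 8)**2 = (-13)**2 = 169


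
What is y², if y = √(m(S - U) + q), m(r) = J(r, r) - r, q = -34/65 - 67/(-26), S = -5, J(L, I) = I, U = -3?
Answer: 267/130 ≈ 2.0538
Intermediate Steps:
q = 267/130 (q = -34*1/65 - 67*(-1/26) = -34/65 + 67/26 = 267/130 ≈ 2.0538)
m(r) = 0 (m(r) = r - r = 0)
y = √34710/130 (y = √(0 + 267/130) = √(267/130) = √34710/130 ≈ 1.4331)
y² = (√34710/130)² = 267/130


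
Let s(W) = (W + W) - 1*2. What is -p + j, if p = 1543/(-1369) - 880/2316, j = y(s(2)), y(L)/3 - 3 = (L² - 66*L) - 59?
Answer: -436348775/792651 ≈ -550.49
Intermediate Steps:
s(W) = -2 + 2*W (s(W) = 2*W - 2 = -2 + 2*W)
y(L) = -168 - 198*L + 3*L² (y(L) = 9 + 3*((L² - 66*L) - 59) = 9 + 3*(-59 + L² - 66*L) = 9 + (-177 - 198*L + 3*L²) = -168 - 198*L + 3*L²)
j = -552 (j = -168 - 198*(-2 + 2*2) + 3*(-2 + 2*2)² = -168 - 198*(-2 + 4) + 3*(-2 + 4)² = -168 - 198*2 + 3*2² = -168 - 396 + 3*4 = -168 - 396 + 12 = -552)
p = -1194577/792651 (p = 1543*(-1/1369) - 880*1/2316 = -1543/1369 - 220/579 = -1194577/792651 ≈ -1.5071)
-p + j = -1*(-1194577/792651) - 552 = 1194577/792651 - 552 = -436348775/792651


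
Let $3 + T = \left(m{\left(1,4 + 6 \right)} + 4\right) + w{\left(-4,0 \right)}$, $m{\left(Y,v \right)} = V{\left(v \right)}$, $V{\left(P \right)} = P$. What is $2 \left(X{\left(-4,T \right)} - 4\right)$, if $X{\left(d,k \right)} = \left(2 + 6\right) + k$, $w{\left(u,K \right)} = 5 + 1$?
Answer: $42$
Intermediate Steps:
$m{\left(Y,v \right)} = v$
$w{\left(u,K \right)} = 6$
$T = 17$ ($T = -3 + \left(\left(\left(4 + 6\right) + 4\right) + 6\right) = -3 + \left(\left(10 + 4\right) + 6\right) = -3 + \left(14 + 6\right) = -3 + 20 = 17$)
$X{\left(d,k \right)} = 8 + k$
$2 \left(X{\left(-4,T \right)} - 4\right) = 2 \left(\left(8 + 17\right) - 4\right) = 2 \left(25 - 4\right) = 2 \cdot 21 = 42$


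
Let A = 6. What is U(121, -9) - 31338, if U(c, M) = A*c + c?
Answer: -30491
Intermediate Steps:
U(c, M) = 7*c (U(c, M) = 6*c + c = 7*c)
U(121, -9) - 31338 = 7*121 - 31338 = 847 - 31338 = -30491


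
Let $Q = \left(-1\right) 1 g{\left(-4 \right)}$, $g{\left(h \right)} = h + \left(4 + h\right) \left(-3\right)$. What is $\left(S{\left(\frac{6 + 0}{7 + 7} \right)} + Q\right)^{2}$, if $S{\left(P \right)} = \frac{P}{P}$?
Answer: $25$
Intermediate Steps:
$g{\left(h \right)} = -12 - 2 h$ ($g{\left(h \right)} = h - \left(12 + 3 h\right) = -12 - 2 h$)
$S{\left(P \right)} = 1$
$Q = 4$ ($Q = \left(-1\right) 1 \left(-12 - -8\right) = - (-12 + 8) = \left(-1\right) \left(-4\right) = 4$)
$\left(S{\left(\frac{6 + 0}{7 + 7} \right)} + Q\right)^{2} = \left(1 + 4\right)^{2} = 5^{2} = 25$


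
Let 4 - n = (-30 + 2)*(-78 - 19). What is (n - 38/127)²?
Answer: 118654069444/16129 ≈ 7.3566e+6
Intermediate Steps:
n = -2712 (n = 4 - (-30 + 2)*(-78 - 19) = 4 - (-28)*(-97) = 4 - 1*2716 = 4 - 2716 = -2712)
(n - 38/127)² = (-2712 - 38/127)² = (-344462/127)² = 118654069444/16129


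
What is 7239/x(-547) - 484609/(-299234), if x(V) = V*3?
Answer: -456970519/163680998 ≈ -2.7918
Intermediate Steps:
x(V) = 3*V
7239/x(-547) - 484609/(-299234) = 7239/((3*(-547))) - 484609/(-299234) = 7239/(-1641) - 484609*(-1/299234) = 7239*(-1/1641) + 484609/299234 = -2413/547 + 484609/299234 = -456970519/163680998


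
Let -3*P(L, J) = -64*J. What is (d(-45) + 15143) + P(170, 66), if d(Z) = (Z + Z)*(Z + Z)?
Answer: 24651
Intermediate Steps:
P(L, J) = 64*J/3 (P(L, J) = -(-64)*J/3 = 64*J/3)
d(Z) = 4*Z² (d(Z) = (2*Z)*(2*Z) = 4*Z²)
(d(-45) + 15143) + P(170, 66) = (4*(-45)² + 15143) + (64/3)*66 = (4*2025 + 15143) + 1408 = (8100 + 15143) + 1408 = 23243 + 1408 = 24651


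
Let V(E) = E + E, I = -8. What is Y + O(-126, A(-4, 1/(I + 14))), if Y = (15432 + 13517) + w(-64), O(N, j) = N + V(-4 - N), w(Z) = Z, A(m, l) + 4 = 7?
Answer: 29003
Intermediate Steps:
A(m, l) = 3 (A(m, l) = -4 + 7 = 3)
V(E) = 2*E
O(N, j) = -8 - N (O(N, j) = N + 2*(-4 - N) = N + (-8 - 2*N) = -8 - N)
Y = 28885 (Y = (15432 + 13517) - 64 = 28949 - 64 = 28885)
Y + O(-126, A(-4, 1/(I + 14))) = 28885 + (-8 - 1*(-126)) = 28885 + (-8 + 126) = 28885 + 118 = 29003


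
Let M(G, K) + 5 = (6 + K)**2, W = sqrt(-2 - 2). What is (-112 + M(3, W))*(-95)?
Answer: 8075 - 2280*I ≈ 8075.0 - 2280.0*I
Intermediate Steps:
W = 2*I (W = sqrt(-4) = 2*I ≈ 2.0*I)
M(G, K) = -5 + (6 + K)**2
(-112 + M(3, W))*(-95) = (-112 + (-5 + (6 + 2*I)**2))*(-95) = (-117 + (6 + 2*I)**2)*(-95) = 11115 - 95*(6 + 2*I)**2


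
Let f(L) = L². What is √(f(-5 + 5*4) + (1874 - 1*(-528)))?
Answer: √2627 ≈ 51.254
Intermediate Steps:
√(f(-5 + 5*4) + (1874 - 1*(-528))) = √((-5 + 5*4)² + (1874 - 1*(-528))) = √((-5 + 20)² + (1874 + 528)) = √(15² + 2402) = √(225 + 2402) = √2627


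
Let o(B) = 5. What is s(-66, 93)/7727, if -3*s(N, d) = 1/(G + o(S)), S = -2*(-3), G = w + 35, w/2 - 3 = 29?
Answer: -1/2410824 ≈ -4.1480e-7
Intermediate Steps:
w = 64 (w = 6 + 2*29 = 6 + 58 = 64)
G = 99 (G = 64 + 35 = 99)
S = 6
s(N, d) = -1/312 (s(N, d) = -1/(3*(99 + 5)) = -⅓/104 = -⅓*1/104 = -1/312)
s(-66, 93)/7727 = -1/312/7727 = -1/312*1/7727 = -1/2410824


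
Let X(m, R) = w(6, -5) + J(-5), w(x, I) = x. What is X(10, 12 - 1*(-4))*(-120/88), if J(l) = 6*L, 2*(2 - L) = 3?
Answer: -135/11 ≈ -12.273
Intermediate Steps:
L = 1/2 (L = 2 - 1/2*3 = 2 - 3/2 = 1/2 ≈ 0.50000)
J(l) = 3 (J(l) = 6*(1/2) = 3)
X(m, R) = 9 (X(m, R) = 6 + 3 = 9)
X(10, 12 - 1*(-4))*(-120/88) = 9*(-120/88) = 9*(-120*1/88) = 9*(-15/11) = -135/11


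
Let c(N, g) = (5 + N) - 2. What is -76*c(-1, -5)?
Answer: -152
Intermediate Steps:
c(N, g) = 3 + N
-76*c(-1, -5) = -76*(3 - 1) = -76*2 = -152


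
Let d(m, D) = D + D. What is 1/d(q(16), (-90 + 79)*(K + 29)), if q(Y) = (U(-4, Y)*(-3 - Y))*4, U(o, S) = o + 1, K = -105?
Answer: 1/1672 ≈ 0.00059809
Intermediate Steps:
U(o, S) = 1 + o
q(Y) = 36 + 12*Y (q(Y) = ((1 - 4)*(-3 - Y))*4 = -3*(-3 - Y)*4 = (9 + 3*Y)*4 = 36 + 12*Y)
d(m, D) = 2*D
1/d(q(16), (-90 + 79)*(K + 29)) = 1/(2*((-90 + 79)*(-105 + 29))) = 1/(2*(-11*(-76))) = 1/(2*836) = 1/1672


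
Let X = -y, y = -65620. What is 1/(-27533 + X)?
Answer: 1/38087 ≈ 2.6256e-5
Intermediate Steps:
X = 65620 (X = -1*(-65620) = 65620)
1/(-27533 + X) = 1/(-27533 + 65620) = 1/38087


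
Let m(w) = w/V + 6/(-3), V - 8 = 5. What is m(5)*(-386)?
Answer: 8106/13 ≈ 623.54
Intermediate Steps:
V = 13 (V = 8 + 5 = 13)
m(w) = -2 + w/13 (m(w) = w/13 + 6/(-3) = w*(1/13) + 6*(-⅓) = w/13 - 2 = -2 + w/13)
m(5)*(-386) = (-2 + (1/13)*5)*(-386) = (-2 + 5/13)*(-386) = -21/13*(-386) = 8106/13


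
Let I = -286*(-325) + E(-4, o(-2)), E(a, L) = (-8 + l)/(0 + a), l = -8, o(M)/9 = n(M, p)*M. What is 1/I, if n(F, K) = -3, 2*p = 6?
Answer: 1/92954 ≈ 1.0758e-5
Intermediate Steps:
p = 3 (p = (½)*6 = 3)
o(M) = -27*M (o(M) = 9*(-3*M) = -27*M)
E(a, L) = -16/a (E(a, L) = (-8 - 8)/(0 + a) = -16/a)
I = 92954 (I = -286*(-325) - 16/(-4) = 92950 - 16*(-¼) = 92950 + 4 = 92954)
1/I = 1/92954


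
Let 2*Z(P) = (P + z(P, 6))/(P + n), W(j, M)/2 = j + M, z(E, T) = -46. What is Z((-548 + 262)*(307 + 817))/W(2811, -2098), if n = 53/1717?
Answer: 18401089/52472392234 ≈ 0.00035068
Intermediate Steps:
W(j, M) = 2*M + 2*j (W(j, M) = 2*(j + M) = 2*(M + j) = 2*M + 2*j)
n = 53/1717 (n = 53*(1/1717) = 53/1717 ≈ 0.030868)
Z(P) = (-46 + P)/(2*(53/1717 + P)) (Z(P) = ((P - 46)/(P + 53/1717))/2 = ((-46 + P)/(53/1717 + P))/2 = (-46 + P)/(2*(53/1717 + P)))
Z((-548 + 262)*(307 + 817))/W(2811, -2098) = (1717*(-46 + (-548 + 262)*(307 + 817))/(2*(53 + 1717*((-548 + 262)*(307 + 817)))))/(2*(-2098) + 2*2811) = (1717*(-46 - 286*1124)/(2*(53 + 1717*(-286*1124))))/(-4196 + 5622) = (1717*(-46 - 321464)/(2*(53 + 1717*(-321464))))/1426 = ((1717/2)*(-321510)/(53 - 551953688))*(1/1426) = ((1717/2)*(-321510)/(-551953635))*(1/1426) = ((1717/2)*(-1/551953635)*(-321510))*(1/1426) = (18401089/36796909)*(1/1426) = 18401089/52472392234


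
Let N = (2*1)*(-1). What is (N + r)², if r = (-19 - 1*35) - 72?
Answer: 16384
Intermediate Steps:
N = -2 (N = 2*(-1) = -2)
r = -126 (r = (-19 - 35) - 72 = -54 - 72 = -126)
(N + r)² = (-2 - 126)² = (-128)² = 16384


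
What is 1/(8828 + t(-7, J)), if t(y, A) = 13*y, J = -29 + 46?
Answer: 1/8737 ≈ 0.00011446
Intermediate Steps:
J = 17
1/(8828 + t(-7, J)) = 1/(8828 + 13*(-7)) = 1/(8828 - 91) = 1/8737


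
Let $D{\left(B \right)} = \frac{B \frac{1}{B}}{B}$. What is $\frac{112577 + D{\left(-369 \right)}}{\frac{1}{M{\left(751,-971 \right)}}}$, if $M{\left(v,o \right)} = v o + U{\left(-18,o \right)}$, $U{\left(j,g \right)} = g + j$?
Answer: $- \frac{739843642720}{9} \approx -8.2205 \cdot 10^{10}$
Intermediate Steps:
$D{\left(B \right)} = \frac{1}{B}$ ($D{\left(B \right)} = 1 \frac{1}{B} = \frac{1}{B}$)
$M{\left(v,o \right)} = -18 + o + o v$ ($M{\left(v,o \right)} = v o + \left(o - 18\right) = o v + \left(-18 + o\right) = -18 + o + o v$)
$\frac{112577 + D{\left(-369 \right)}}{\frac{1}{M{\left(751,-971 \right)}}} = \frac{112577 + \frac{1}{-369}}{\frac{1}{-18 - 971 - 729221}} = \frac{112577 - \frac{1}{369}}{\frac{1}{-18 - 971 - 729221}} = \frac{41540912}{369 \frac{1}{-730210}} = \frac{41540912}{369 \left(- \frac{1}{730210}\right)} = \frac{41540912}{369} \left(-730210\right) = - \frac{739843642720}{9}$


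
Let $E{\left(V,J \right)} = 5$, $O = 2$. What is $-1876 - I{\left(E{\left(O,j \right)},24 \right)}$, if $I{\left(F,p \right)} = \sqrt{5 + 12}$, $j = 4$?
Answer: $-1876 - \sqrt{17} \approx -1880.1$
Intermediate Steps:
$I{\left(F,p \right)} = \sqrt{17}$
$-1876 - I{\left(E{\left(O,j \right)},24 \right)} = -1876 - \sqrt{17}$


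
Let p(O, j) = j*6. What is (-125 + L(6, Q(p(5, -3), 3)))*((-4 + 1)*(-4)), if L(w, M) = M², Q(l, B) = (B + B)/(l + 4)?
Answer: -73392/49 ≈ -1497.8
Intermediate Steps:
p(O, j) = 6*j
Q(l, B) = 2*B/(4 + l) (Q(l, B) = (2*B)/(4 + l) = 2*B/(4 + l))
(-125 + L(6, Q(p(5, -3), 3)))*((-4 + 1)*(-4)) = (-125 + (2*3/(4 + 6*(-3)))²)*((-4 + 1)*(-4)) = (-125 + (2*3/(4 - 18))²)*(-3*(-4)) = (-125 + (2*3/(-14))²)*12 = (-125 + (2*3*(-1/14))²)*12 = (-125 + (-3/7)²)*12 = (-125 + 9/49)*12 = -6116/49*12 = -73392/49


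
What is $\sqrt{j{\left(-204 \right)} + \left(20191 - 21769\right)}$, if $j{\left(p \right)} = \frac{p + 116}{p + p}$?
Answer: $\frac{i \sqrt{4103817}}{51} \approx 39.721 i$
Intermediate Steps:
$j{\left(p \right)} = \frac{116 + p}{2 p}$
$\sqrt{j{\left(-204 \right)} + \left(20191 - 21769\right)} = \sqrt{\frac{116 - 204}{2 \left(-204\right)} + \left(20191 - 21769\right)} = \sqrt{\frac{1}{2} \left(- \frac{1}{204}\right) \left(-88\right) + \left(20191 - 21769\right)} = \sqrt{\frac{11}{51} - 1578} = \sqrt{- \frac{80467}{51}} = \frac{i \sqrt{4103817}}{51}$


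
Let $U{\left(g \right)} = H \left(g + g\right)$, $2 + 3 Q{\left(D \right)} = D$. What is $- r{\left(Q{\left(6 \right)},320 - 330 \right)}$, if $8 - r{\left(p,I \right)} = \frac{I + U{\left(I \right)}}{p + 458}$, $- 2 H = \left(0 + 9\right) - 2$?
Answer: $- \frac{5422}{689} \approx -7.8694$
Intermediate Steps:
$Q{\left(D \right)} = - \frac{2}{3} + \frac{D}{3}$
$H = - \frac{7}{2}$ ($H = - \frac{\left(0 + 9\right) - 2}{2} = - \frac{9 - 2}{2} = \left(- \frac{1}{2}\right) 7 = - \frac{7}{2} \approx -3.5$)
$U{\left(g \right)} = - 7 g$ ($U{\left(g \right)} = - \frac{7 \left(g + g\right)}{2} = - \frac{7 \cdot 2 g}{2} = - 7 g$)
$r{\left(p,I \right)} = 8 + \frac{6 I}{458 + p}$ ($r{\left(p,I \right)} = 8 - \frac{I - 7 I}{p + 458} = 8 - \frac{\left(-6\right) I}{458 + p} = 8 - - \frac{6 I}{458 + p} = 8 + \frac{6 I}{458 + p}$)
$- r{\left(Q{\left(6 \right)},320 - 330 \right)} = - \frac{2 \left(1832 + 3 \left(320 - 330\right) + 4 \left(- \frac{2}{3} + \frac{1}{3} \cdot 6\right)\right)}{458 + \left(- \frac{2}{3} + \frac{1}{3} \cdot 6\right)} = - \frac{2 \left(1832 + 3 \left(-10\right) + 4 \left(- \frac{2}{3} + 2\right)\right)}{458 + \left(- \frac{2}{3} + 2\right)} = - \frac{2 \left(1832 - 30 + 4 \cdot \frac{4}{3}\right)}{458 + \frac{4}{3}} = - \frac{2 \left(1832 - 30 + \frac{16}{3}\right)}{\frac{1378}{3}} = - \frac{2 \cdot 3 \cdot 5422}{1378 \cdot 3} = \left(-1\right) \frac{5422}{689} = - \frac{5422}{689}$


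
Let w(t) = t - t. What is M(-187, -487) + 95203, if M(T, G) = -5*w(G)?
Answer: 95203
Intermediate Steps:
w(t) = 0
M(T, G) = 0 (M(T, G) = -5*0 = 0)
M(-187, -487) + 95203 = 0 + 95203 = 95203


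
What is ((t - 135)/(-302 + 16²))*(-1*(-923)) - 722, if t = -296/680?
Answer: 3901278/1955 ≈ 1995.5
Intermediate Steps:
t = -37/85 (t = -296*1/680 = -37/85 ≈ -0.43529)
((t - 135)/(-302 + 16²))*(-1*(-923)) - 722 = ((-37/85 - 135)/(-302 + 16²))*(-1*(-923)) - 722 = -11512/(85*(-302 + 256))*923 - 722 = -11512/85/(-46)*923 - 722 = -11512/85*(-1/46)*923 - 722 = (5756/1955)*923 - 722 = 5312788/1955 - 722 = 3901278/1955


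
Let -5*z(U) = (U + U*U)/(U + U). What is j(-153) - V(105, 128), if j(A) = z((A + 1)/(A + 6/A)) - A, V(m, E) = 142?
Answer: 842993/78050 ≈ 10.801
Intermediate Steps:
z(U) = -(U + U²)/(10*U) (z(U) = -(U + U*U)/(5*(U + U)) = -(U + U²)/(5*(2*U)) = -(U + U²)*1/(2*U)/5 = -(U + U²)/(10*U))
j(A) = -⅒ - A - (1 + A)/(10*(A + 6/A)) (j(A) = (-⅒ - (A + 1)/(10*(A + 6/A))) - A = (-⅒ - (1 + A)/(10*(A + 6/A))) - A = -⅒ - A - (1 + A)/(10*(A + 6/A)))
j(-153) - V(105, 128) = ((-1 - 10*(-153))*(6 + (-153)²) - 1*(-153)*(1 - 153))/(10*(6 + (-153)²)) - 1*142 = ((-1 + 1530)*(6 + 23409) - 1*(-153)*(-152))/(10*(6 + 23409)) - 142 = (⅒)*(1529*23415 - 23256)/23415 - 142 = (⅒)*(1/23415)*(35801535 - 23256) - 142 = (⅒)*(1/23415)*35778279 - 142 = 11926093/78050 - 142 = 842993/78050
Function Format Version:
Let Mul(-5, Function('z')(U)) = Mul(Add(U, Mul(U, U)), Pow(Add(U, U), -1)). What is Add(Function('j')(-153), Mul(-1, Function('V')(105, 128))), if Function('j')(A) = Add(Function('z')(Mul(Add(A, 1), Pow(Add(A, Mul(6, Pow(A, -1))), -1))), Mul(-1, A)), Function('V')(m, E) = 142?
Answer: Rational(842993, 78050) ≈ 10.801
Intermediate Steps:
Function('z')(U) = Mul(Rational(-1, 10), Pow(U, -1), Add(U, Pow(U, 2))) (Function('z')(U) = Mul(Rational(-1, 5), Mul(Add(U, Mul(U, U)), Pow(Add(U, U), -1))) = Mul(Rational(-1, 5), Mul(Add(U, Pow(U, 2)), Pow(Mul(2, U), -1))) = Mul(Rational(-1, 5), Mul(Add(U, Pow(U, 2)), Mul(Rational(1, 2), Pow(U, -1)))) = Mul(Rational(-1, 5), Mul(Rational(1, 2), Pow(U, -1), Add(U, Pow(U, 2)))) = Mul(Rational(-1, 10), Pow(U, -1), Add(U, Pow(U, 2))))
Function('j')(A) = Add(Rational(-1, 10), Mul(-1, A), Mul(Rational(-1, 10), Pow(Add(A, Mul(6, Pow(A, -1))), -1), Add(1, A))) (Function('j')(A) = Add(Add(Rational(-1, 10), Mul(Rational(-1, 10), Mul(Add(A, 1), Pow(Add(A, Mul(6, Pow(A, -1))), -1)))), Mul(-1, A)) = Add(Add(Rational(-1, 10), Mul(Rational(-1, 10), Mul(Add(1, A), Pow(Add(A, Mul(6, Pow(A, -1))), -1)))), Mul(-1, A)) = Add(Add(Rational(-1, 10), Mul(Rational(-1, 10), Mul(Pow(Add(A, Mul(6, Pow(A, -1))), -1), Add(1, A)))), Mul(-1, A)) = Add(Add(Rational(-1, 10), Mul(Rational(-1, 10), Pow(Add(A, Mul(6, Pow(A, -1))), -1), Add(1, A))), Mul(-1, A)) = Add(Rational(-1, 10), Mul(-1, A), Mul(Rational(-1, 10), Pow(Add(A, Mul(6, Pow(A, -1))), -1), Add(1, A))))
Add(Function('j')(-153), Mul(-1, Function('V')(105, 128))) = Add(Mul(Rational(1, 10), Pow(Add(6, Pow(-153, 2)), -1), Add(Mul(Add(-1, Mul(-10, -153)), Add(6, Pow(-153, 2))), Mul(-1, -153, Add(1, -153)))), Mul(-1, 142)) = Add(Mul(Rational(1, 10), Pow(Add(6, 23409), -1), Add(Mul(Add(-1, 1530), Add(6, 23409)), Mul(-1, -153, -152))), -142) = Add(Mul(Rational(1, 10), Pow(23415, -1), Add(Mul(1529, 23415), -23256)), -142) = Add(Mul(Rational(1, 10), Rational(1, 23415), Add(35801535, -23256)), -142) = Add(Mul(Rational(1, 10), Rational(1, 23415), 35778279), -142) = Add(Rational(11926093, 78050), -142) = Rational(842993, 78050)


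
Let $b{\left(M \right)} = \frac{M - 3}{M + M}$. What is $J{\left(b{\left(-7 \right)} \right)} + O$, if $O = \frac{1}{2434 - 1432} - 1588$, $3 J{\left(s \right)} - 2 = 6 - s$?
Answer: $- \frac{11121191}{7014} \approx -1585.6$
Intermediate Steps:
$b{\left(M \right)} = \frac{-3 + M}{2 M}$
$J{\left(s \right)} = \frac{8}{3} - \frac{s}{3}$ ($J{\left(s \right)} = \frac{2}{3} + \frac{6 - s}{3} = \frac{2}{3} - \left(-2 + \frac{s}{3}\right) = \frac{8}{3} - \frac{s}{3}$)
$O = - \frac{1591175}{1002}$ ($O = \frac{1}{1002} - 1588 = - \frac{1591175}{1002} \approx -1588.0$)
$J{\left(b{\left(-7 \right)} \right)} + O = \left(\frac{8}{3} - \frac{\frac{1}{2} \frac{1}{-7} \left(-3 - 7\right)}{3}\right) - \frac{1591175}{1002} = \left(\frac{8}{3} - \frac{\frac{1}{2} \left(- \frac{1}{7}\right) \left(-10\right)}{3}\right) - \frac{1591175}{1002} = \left(\frac{8}{3} - \frac{5}{21}\right) - \frac{1591175}{1002} = \frac{17}{7} - \frac{1591175}{1002} = - \frac{11121191}{7014}$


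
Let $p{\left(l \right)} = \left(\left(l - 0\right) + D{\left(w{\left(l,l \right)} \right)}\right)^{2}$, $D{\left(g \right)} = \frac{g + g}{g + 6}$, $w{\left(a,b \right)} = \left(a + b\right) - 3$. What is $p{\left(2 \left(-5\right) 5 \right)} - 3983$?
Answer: $- \frac{15909311}{9409} \approx -1690.9$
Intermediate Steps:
$w{\left(a,b \right)} = -3 + a + b$
$D{\left(g \right)} = \frac{2 g}{6 + g}$
$p{\left(l \right)} = \left(l + \frac{2 \left(-3 + 2 l\right)}{3 + 2 l}\right)^{2}$ ($p{\left(l \right)} = \left(\left(l - 0\right) + \frac{2 \left(-3 + l + l\right)}{6 + \left(-3 + l + l\right)}\right)^{2} = \left(\left(l + 0\right) + \frac{2 \left(-3 + 2 l\right)}{6 + \left(-3 + 2 l\right)}\right)^{2} = \left(l + \frac{2 \left(-3 + 2 l\right)}{3 + 2 l}\right)^{2}$)
$p{\left(2 \left(-5\right) 5 \right)} - 3983 = \frac{\left(-6 + 2 \left(2 \left(-5\right) 5\right)^{2} + 7 \cdot 2 \left(-5\right) 5\right)^{2}}{\left(3 + 2 \cdot 2 \left(-5\right) 5\right)^{2}} - 3983 = \frac{\left(-6 + 2 \left(\left(-10\right) 5\right)^{2} + 7 \left(\left(-10\right) 5\right)\right)^{2}}{\left(3 + 2 \left(\left(-10\right) 5\right)\right)^{2}} - 3983 = \frac{\left(-6 + 2 \left(-50\right)^{2} + 7 \left(-50\right)\right)^{2}}{\left(3 + 2 \left(-50\right)\right)^{2}} - 3983 = \frac{\left(-6 + 2 \cdot 2500 - 350\right)^{2}}{\left(3 - 100\right)^{2}} - 3983 = \frac{\left(-6 + 5000 - 350\right)^{2}}{9409} - 3983 = \frac{4644^{2}}{9409} - 3983 = \frac{1}{9409} \cdot 21566736 - 3983 = \frac{21566736}{9409} - 3983 = - \frac{15909311}{9409}$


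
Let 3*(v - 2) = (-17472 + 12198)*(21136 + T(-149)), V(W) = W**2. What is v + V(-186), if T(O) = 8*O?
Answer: -35026954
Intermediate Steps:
v = -35061550 (v = 2 + ((-17472 + 12198)*(21136 + 8*(-149)))/3 = 2 + (-5274*(21136 - 1192))/3 = 2 + (-5274*19944)/3 = 2 + (1/3)*(-105184656) = 2 - 35061552 = -35061550)
v + V(-186) = -35061550 + (-186)**2 = -35061550 + 34596 = -35026954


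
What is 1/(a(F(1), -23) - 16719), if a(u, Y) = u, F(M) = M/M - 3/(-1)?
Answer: -1/16715 ≈ -5.9826e-5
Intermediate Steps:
F(M) = 4 (F(M) = 1 - 3*(-1) = 1 + 3 = 4)
1/(a(F(1), -23) - 16719) = 1/(4 - 16719) = 1/(-16715) = -1/16715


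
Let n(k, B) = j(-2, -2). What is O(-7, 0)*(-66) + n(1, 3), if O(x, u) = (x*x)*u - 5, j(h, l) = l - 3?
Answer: 325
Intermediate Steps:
j(h, l) = -3 + l
O(x, u) = -5 + u*x**2 (O(x, u) = x**2*u - 5 = u*x**2 - 5 = -5 + u*x**2)
n(k, B) = -5 (n(k, B) = -3 - 2 = -5)
O(-7, 0)*(-66) + n(1, 3) = (-5 + 0*(-7)**2)*(-66) - 5 = (-5 + 0*49)*(-66) - 5 = (-5 + 0)*(-66) - 5 = -5*(-66) - 5 = 330 - 5 = 325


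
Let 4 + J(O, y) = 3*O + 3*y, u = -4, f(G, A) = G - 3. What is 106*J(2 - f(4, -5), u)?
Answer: -1378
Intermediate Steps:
f(G, A) = -3 + G
J(O, y) = -4 + 3*O + 3*y (J(O, y) = -4 + (3*O + 3*y) = -4 + 3*O + 3*y)
106*J(2 - f(4, -5), u) = 106*(-4 + 3*(2 - (-3 + 4)) + 3*(-4)) = 106*(-4 + 3*(2 - 1*1) - 12) = 106*(-4 + 3*(2 - 1) - 12) = 106*(-4 + 3*1 - 12) = 106*(-4 + 3 - 12) = 106*(-13) = -1378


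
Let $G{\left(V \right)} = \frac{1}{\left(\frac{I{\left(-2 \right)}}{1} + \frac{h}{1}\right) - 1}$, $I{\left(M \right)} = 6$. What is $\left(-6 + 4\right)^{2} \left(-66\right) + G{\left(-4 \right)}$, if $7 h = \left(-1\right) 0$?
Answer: $- \frac{1319}{5} \approx -263.8$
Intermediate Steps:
$h = 0$ ($h = \frac{\left(-1\right) 0}{7} = \frac{1}{7} \cdot 0 = 0$)
$G{\left(V \right)} = \frac{1}{5}$ ($G{\left(V \right)} = \frac{1}{\left(\frac{6}{1} + \frac{0}{1}\right) - 1} = \frac{1}{\left(6 \cdot 1 + 0 \cdot 1\right) - 1} = \frac{1}{\left(6 + 0\right) - 1} = \frac{1}{6 - 1} = \frac{1}{5}$)
$\left(-6 + 4\right)^{2} \left(-66\right) + G{\left(-4 \right)} = \left(-6 + 4\right)^{2} \left(-66\right) + \frac{1}{5} = \left(-2\right)^{2} \left(-66\right) + \frac{1}{5} = 4 \left(-66\right) + \frac{1}{5} = -264 + \frac{1}{5} = - \frac{1319}{5}$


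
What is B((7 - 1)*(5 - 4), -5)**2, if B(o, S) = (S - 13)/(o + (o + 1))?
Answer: 324/169 ≈ 1.9172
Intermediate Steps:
B(o, S) = (-13 + S)/(1 + 2*o) (B(o, S) = (-13 + S)/(o + (1 + o)) = (-13 + S)/(1 + 2*o))
B((7 - 1)*(5 - 4), -5)**2 = ((-13 - 5)/(1 + 2*((7 - 1)*(5 - 4))))**2 = (-18/(1 + 2*(6*1)))**2 = (-18/(1 + 2*6))**2 = (-18/(1 + 12))**2 = (-18/13)**2 = 324/169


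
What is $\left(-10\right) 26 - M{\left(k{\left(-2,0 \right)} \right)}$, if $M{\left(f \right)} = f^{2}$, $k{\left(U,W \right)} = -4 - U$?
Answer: $-264$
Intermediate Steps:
$\left(-10\right) 26 - M{\left(k{\left(-2,0 \right)} \right)} = \left(-10\right) 26 - \left(-4 - -2\right)^{2} = -260 - \left(-4 + 2\right)^{2} = -260 - \left(-2\right)^{2} = -260 - 4 = -264$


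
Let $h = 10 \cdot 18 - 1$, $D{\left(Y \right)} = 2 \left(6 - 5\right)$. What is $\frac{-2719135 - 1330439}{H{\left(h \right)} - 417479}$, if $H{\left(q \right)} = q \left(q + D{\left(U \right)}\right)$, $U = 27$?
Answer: $\frac{674929}{64180} \approx 10.516$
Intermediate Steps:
$D{\left(Y \right)} = 2$ ($D{\left(Y \right)} = 2 \cdot 1 = 2$)
$h = 179$ ($h = 180 - 1 = 179$)
$H{\left(q \right)} = q \left(2 + q\right)$ ($H{\left(q \right)} = q \left(q + 2\right) = q \left(2 + q\right)$)
$\frac{-2719135 - 1330439}{H{\left(h \right)} - 417479} = \frac{-2719135 - 1330439}{179 \left(2 + 179\right) - 417479} = - \frac{4049574}{179 \cdot 181 - 417479} = - \frac{4049574}{32399 - 417479} = - \frac{4049574}{-385080} = \left(-4049574\right) \left(- \frac{1}{385080}\right) = \frac{674929}{64180}$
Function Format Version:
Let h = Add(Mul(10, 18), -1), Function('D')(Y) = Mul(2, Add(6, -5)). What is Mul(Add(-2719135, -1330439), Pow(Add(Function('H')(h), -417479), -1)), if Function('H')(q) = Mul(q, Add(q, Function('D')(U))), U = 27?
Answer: Rational(674929, 64180) ≈ 10.516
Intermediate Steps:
Function('D')(Y) = 2 (Function('D')(Y) = Mul(2, 1) = 2)
h = 179 (h = Add(180, -1) = 179)
Function('H')(q) = Mul(q, Add(2, q)) (Function('H')(q) = Mul(q, Add(q, 2)) = Mul(q, Add(2, q)))
Mul(Add(-2719135, -1330439), Pow(Add(Function('H')(h), -417479), -1)) = Mul(Add(-2719135, -1330439), Pow(Add(Mul(179, Add(2, 179)), -417479), -1)) = Mul(-4049574, Pow(Add(Mul(179, 181), -417479), -1)) = Mul(-4049574, Pow(Add(32399, -417479), -1)) = Mul(-4049574, Pow(-385080, -1)) = Mul(-4049574, Rational(-1, 385080)) = Rational(674929, 64180)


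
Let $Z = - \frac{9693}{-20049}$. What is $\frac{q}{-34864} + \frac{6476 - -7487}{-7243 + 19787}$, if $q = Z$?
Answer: $\frac{203330261387}{182668951808} \approx 1.1131$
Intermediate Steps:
$Z = \frac{3231}{6683}$ ($Z = \left(-9693\right) \left(- \frac{1}{20049}\right) = \frac{3231}{6683} \approx 0.48347$)
$q = \frac{3231}{6683} \approx 0.48347$
$\frac{q}{-34864} + \frac{6476 - -7487}{-7243 + 19787} = \frac{3231}{6683 \left(-34864\right)} + \frac{6476 - -7487}{-7243 + 19787} = \frac{3231}{6683} \left(- \frac{1}{34864}\right) + \frac{6476 + 7487}{12544} = - \frac{3231}{232996112} + 13963 \cdot \frac{1}{12544} = - \frac{3231}{232996112} + \frac{13963}{12544} = \frac{203330261387}{182668951808}$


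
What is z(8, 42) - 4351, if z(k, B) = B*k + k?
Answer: -4007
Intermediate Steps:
z(k, B) = k + B*k
z(8, 42) - 4351 = 8*(1 + 42) - 4351 = 8*43 - 4351 = 344 - 4351 = -4007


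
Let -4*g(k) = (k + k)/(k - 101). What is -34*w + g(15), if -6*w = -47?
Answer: -137383/516 ≈ -266.25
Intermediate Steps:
w = 47/6 (w = -1/6*(-47) = 47/6 ≈ 7.8333)
g(k) = -k/(2*(-101 + k)) (g(k) = -(k + k)/(4*(k - 101)) = -2*k/(4*(-101 + k)) = -k/(2*(-101 + k)))
-34*w + g(15) = -34*47/6 - 1*15/(-202 + 2*15) = -799/3 - 1*15/(-202 + 30) = -799/3 - 1*15/(-172) = -799/3 - 1*15*(-1/172) = -799/3 + 15/172 = -137383/516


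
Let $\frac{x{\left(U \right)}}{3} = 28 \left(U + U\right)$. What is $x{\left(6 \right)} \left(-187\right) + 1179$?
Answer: $-187317$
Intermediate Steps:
$x{\left(U \right)} = 168 U$ ($x{\left(U \right)} = 3 \cdot 28 \left(U + U\right) = 3 \cdot 28 \cdot 2 U = 3 \cdot 56 U = 168 U$)
$x{\left(6 \right)} \left(-187\right) + 1179 = 168 \cdot 6 \left(-187\right) + 1179 = 1008 \left(-187\right) + 1179 = -188496 + 1179 = -187317$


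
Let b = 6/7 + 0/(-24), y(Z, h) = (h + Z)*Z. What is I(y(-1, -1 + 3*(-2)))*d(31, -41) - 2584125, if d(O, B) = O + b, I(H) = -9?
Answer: -18090882/7 ≈ -2.5844e+6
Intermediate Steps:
y(Z, h) = Z*(Z + h) (y(Z, h) = (Z + h)*Z = Z*(Z + h))
b = 6/7 (b = 6*(⅐) + 0*(-1/24) = 6/7 + 0 = 6/7 ≈ 0.85714)
d(O, B) = 6/7 + O (d(O, B) = O + 6/7 = 6/7 + O)
I(y(-1, -1 + 3*(-2)))*d(31, -41) - 2584125 = -9*(6/7 + 31) - 2584125 = -9*223/7 - 2584125 = -2007/7 - 2584125 = -18090882/7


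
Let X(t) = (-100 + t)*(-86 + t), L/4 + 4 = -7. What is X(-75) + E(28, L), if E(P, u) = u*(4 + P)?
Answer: 26767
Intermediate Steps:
L = -44 (L = -16 + 4*(-7) = -16 - 28 = -44)
X(-75) + E(28, L) = (8600 + (-75)² - 186*(-75)) - 44*(4 + 28) = (8600 + 5625 + 13950) - 44*32 = 28175 - 1408 = 26767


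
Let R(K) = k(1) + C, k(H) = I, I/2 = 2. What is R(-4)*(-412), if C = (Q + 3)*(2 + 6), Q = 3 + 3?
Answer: -31312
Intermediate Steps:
Q = 6
C = 72 (C = (6 + 3)*(2 + 6) = 9*8 = 72)
I = 4 (I = 2*2 = 4)
k(H) = 4
R(K) = 76 (R(K) = 4 + 72 = 76)
R(-4)*(-412) = 76*(-412) = -31312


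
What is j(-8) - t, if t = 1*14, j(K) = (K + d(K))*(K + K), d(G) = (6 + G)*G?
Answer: -142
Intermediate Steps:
d(G) = G*(6 + G)
j(K) = 2*K*(K + K*(6 + K)) (j(K) = (K + K*(6 + K))*(K + K) = (K + K*(6 + K))*(2*K) = 2*K*(K + K*(6 + K)))
t = 14
j(-8) - t = 2*(-8)**2*(7 - 8) - 1*14 = 2*64*(-1) - 14 = -128 - 14 = -142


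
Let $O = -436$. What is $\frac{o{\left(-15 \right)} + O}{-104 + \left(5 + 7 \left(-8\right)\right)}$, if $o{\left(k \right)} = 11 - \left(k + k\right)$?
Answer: $\frac{79}{31} \approx 2.5484$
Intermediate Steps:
$o{\left(k \right)} = 11 - 2 k$
$\frac{o{\left(-15 \right)} + O}{-104 + \left(5 + 7 \left(-8\right)\right)} = \frac{\left(11 - -30\right) - 436}{-104 + \left(5 + 7 \left(-8\right)\right)} = \frac{\left(11 + 30\right) - 436}{-104 + \left(5 - 56\right)} = \frac{41 - 436}{-104 - 51} = - \frac{395}{-155} = \left(-395\right) \left(- \frac{1}{155}\right) = \frac{79}{31}$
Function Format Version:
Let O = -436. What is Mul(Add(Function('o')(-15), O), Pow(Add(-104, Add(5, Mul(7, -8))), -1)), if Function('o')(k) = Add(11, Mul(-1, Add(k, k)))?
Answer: Rational(79, 31) ≈ 2.5484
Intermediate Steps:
Function('o')(k) = Add(11, Mul(-2, k)) (Function('o')(k) = Add(11, Mul(-1, Mul(2, k))) = Add(11, Mul(-2, k)))
Mul(Add(Function('o')(-15), O), Pow(Add(-104, Add(5, Mul(7, -8))), -1)) = Mul(Add(Add(11, Mul(-2, -15)), -436), Pow(Add(-104, Add(5, Mul(7, -8))), -1)) = Mul(Add(Add(11, 30), -436), Pow(Add(-104, Add(5, -56)), -1)) = Mul(Add(41, -436), Pow(Add(-104, -51), -1)) = Mul(-395, Pow(-155, -1)) = Mul(-395, Rational(-1, 155)) = Rational(79, 31)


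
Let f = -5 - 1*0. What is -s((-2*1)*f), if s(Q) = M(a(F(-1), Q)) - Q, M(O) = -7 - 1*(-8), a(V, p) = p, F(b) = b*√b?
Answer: 9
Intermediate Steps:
F(b) = b^(3/2)
f = -5 (f = -5 + 0 = -5)
M(O) = 1 (M(O) = -7 + 8 = 1)
s(Q) = 1 - Q
-s((-2*1)*f) = -(1 - (-2*1)*(-5)) = -(1 - (-2)*(-5)) = -(1 - 1*10) = -(1 - 10) = -1*(-9) = 9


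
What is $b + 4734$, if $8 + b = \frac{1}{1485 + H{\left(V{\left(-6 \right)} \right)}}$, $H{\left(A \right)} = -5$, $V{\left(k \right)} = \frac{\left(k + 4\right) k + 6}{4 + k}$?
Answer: $\frac{6994481}{1480} \approx 4726.0$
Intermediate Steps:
$V{\left(k \right)} = \frac{6 + k \left(4 + k\right)}{4 + k}$ ($V{\left(k \right)} = \frac{\left(4 + k\right) k + 6}{4 + k} = \frac{k \left(4 + k\right) + 6}{4 + k} = \frac{6 + k \left(4 + k\right)}{4 + k}$)
$b = - \frac{11839}{1480}$ ($b = -8 + \frac{1}{1485 - 5} = -8 + \frac{1}{1480} = - \frac{11839}{1480} \approx -7.9993$)
$b + 4734 = - \frac{11839}{1480} + 4734 = \frac{6994481}{1480}$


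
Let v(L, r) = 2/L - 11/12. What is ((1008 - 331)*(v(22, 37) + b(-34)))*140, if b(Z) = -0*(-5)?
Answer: -2582755/33 ≈ -78265.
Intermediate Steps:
v(L, r) = -11/12 + 2/L (v(L, r) = 2/L - 11*1/12 = 2/L - 11/12 = -11/12 + 2/L)
b(Z) = 0 (b(Z) = -1*0 = 0)
((1008 - 331)*(v(22, 37) + b(-34)))*140 = ((1008 - 331)*((-11/12 + 2/22) + 0))*140 = (677*((-11/12 + 2*(1/22)) + 0))*140 = (677*((-11/12 + 1/11) + 0))*140 = (677*(-109/132 + 0))*140 = (677*(-109/132))*140 = -73793/132*140 = -2582755/33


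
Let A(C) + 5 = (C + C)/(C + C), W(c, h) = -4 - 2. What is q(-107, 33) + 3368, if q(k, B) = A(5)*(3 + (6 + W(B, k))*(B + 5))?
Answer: 3356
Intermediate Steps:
W(c, h) = -6
A(C) = -4 (A(C) = -5 + (C + C)/(C + C) = -5 + (2*C)/((2*C)) = -5 + (2*C)*(1/(2*C)) = -5 + 1 = -4)
q(k, B) = -12 (q(k, B) = -4*(3 + (6 - 6)*(B + 5)) = -4*(3 + 0*(5 + B)) = -4*(3 + 0) = -4*3 = -12)
q(-107, 33) + 3368 = -12 + 3368 = 3356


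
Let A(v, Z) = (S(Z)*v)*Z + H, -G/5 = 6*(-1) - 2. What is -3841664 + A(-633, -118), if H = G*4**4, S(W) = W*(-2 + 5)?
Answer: -30273100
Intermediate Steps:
G = 40 (G = -5*(6*(-1) - 2) = -5*(-6 - 2) = -5*(-8) = 40)
S(W) = 3*W (S(W) = W*3 = 3*W)
H = 10240 (H = 40*4**4 = 40*256 = 10240)
A(v, Z) = 10240 + 3*v*Z**2 (A(v, Z) = ((3*Z)*v)*Z + 10240 = (3*Z*v)*Z + 10240 = 3*v*Z**2 + 10240 = 10240 + 3*v*Z**2)
-3841664 + A(-633, -118) = -3841664 + (10240 + 3*(-633)*(-118)**2) = -3841664 + (10240 + 3*(-633)*13924) = -3841664 + (10240 - 26441676) = -3841664 - 26431436 = -30273100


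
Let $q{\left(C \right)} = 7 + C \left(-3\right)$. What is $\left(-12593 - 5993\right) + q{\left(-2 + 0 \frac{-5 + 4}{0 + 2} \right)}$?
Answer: $-18573$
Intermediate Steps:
$q{\left(C \right)} = 7 - 3 C$
$\left(-12593 - 5993\right) + q{\left(-2 + 0 \frac{-5 + 4}{0 + 2} \right)} = \left(-12593 - 5993\right) + \left(7 - 3 \left(-2 + 0 \frac{-5 + 4}{0 + 2}\right)\right) = -18586 + \left(7 - 3 \left(-2 + 0 \left(- \frac{1}{2}\right)\right)\right) = -18586 + \left(7 - 3 \left(-2 + 0\right)\right) = -18586 + \left(7 - -6\right) = -18586 + \left(7 + 6\right) = -18586 + 13 = -18573$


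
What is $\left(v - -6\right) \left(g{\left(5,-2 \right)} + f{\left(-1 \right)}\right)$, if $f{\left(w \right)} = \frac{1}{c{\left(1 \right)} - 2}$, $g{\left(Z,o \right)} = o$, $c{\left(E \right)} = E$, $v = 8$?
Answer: $-42$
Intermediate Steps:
$f{\left(w \right)} = -1$ ($f{\left(w \right)} = \frac{1}{1 - 2} = \frac{1}{-1} = -1$)
$\left(v - -6\right) \left(g{\left(5,-2 \right)} + f{\left(-1 \right)}\right) = \left(8 - -6\right) \left(-2 - 1\right) = \left(8 + 6\right) \left(-3\right) = 14 \left(-3\right) = -42$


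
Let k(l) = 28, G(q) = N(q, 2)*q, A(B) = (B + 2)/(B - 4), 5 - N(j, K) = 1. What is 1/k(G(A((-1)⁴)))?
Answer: 1/28 ≈ 0.035714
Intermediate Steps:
N(j, K) = 4 (N(j, K) = 5 - 1*1 = 5 - 1 = 4)
A(B) = (2 + B)/(-4 + B)
G(q) = 4*q
1/k(G(A((-1)⁴))) = 1/28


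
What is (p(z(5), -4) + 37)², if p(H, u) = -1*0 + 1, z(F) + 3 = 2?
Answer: 1444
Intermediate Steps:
z(F) = -1 (z(F) = -3 + 2 = -1)
p(H, u) = 1 (p(H, u) = 0 + 1 = 1)
(p(z(5), -4) + 37)² = (1 + 37)² = 38² = 1444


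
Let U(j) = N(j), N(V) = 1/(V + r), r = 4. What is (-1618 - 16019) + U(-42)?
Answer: -670207/38 ≈ -17637.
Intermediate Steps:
N(V) = 1/(4 + V) (N(V) = 1/(V + 4) = 1/(4 + V))
U(j) = 1/(4 + j)
(-1618 - 16019) + U(-42) = (-1618 - 16019) + 1/(4 - 42) = -17637 + 1/(-38) = -17637 - 1/38 = -670207/38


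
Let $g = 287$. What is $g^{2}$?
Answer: $82369$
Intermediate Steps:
$g^{2} = 287^{2} = 82369$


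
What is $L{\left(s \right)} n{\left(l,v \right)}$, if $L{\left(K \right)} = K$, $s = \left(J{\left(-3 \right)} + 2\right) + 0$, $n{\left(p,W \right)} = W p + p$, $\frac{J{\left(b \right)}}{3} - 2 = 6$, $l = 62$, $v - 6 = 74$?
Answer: $130572$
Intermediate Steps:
$v = 80$ ($v = 6 + 74 = 80$)
$J{\left(b \right)} = 24$ ($J{\left(b \right)} = 6 + 3 \cdot 6 = 6 + 18 = 24$)
$n{\left(p,W \right)} = p + W p$
$s = 26$ ($s = \left(24 + 2\right) + 0 = 26 + 0 = 26$)
$L{\left(s \right)} n{\left(l,v \right)} = 26 \cdot 62 \left(1 + 80\right) = 26 \cdot 62 \cdot 81 = 26 \cdot 5022 = 130572$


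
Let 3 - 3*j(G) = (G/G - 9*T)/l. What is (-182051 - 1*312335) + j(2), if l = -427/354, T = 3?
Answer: -211105463/427 ≈ -4.9439e+5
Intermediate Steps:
l = -427/354 (l = -427*1/354 = -427/354 ≈ -1.2062)
j(G) = -2641/427 (j(G) = 1 - (G/G - 9*3)/(3*(-427/354)) = 1 - (1 - 27)*(-354)/(3*427) = 1 - (-26)*(-354)/(3*427) = 1 - ⅓*9204/427 = 1 - 3068/427 = -2641/427)
(-182051 - 1*312335) + j(2) = (-182051 - 1*312335) - 2641/427 = (-182051 - 312335) - 2641/427 = -494386 - 2641/427 = -211105463/427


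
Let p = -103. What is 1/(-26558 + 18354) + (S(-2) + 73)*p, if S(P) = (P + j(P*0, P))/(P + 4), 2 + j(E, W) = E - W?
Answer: -60840865/8204 ≈ -7416.0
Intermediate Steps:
j(E, W) = -2 + E - W (j(E, W) = -2 + (E - W) = -2 + E - W)
S(P) = -2/(4 + P) (S(P) = (P + (-2 + P*0 - P))/(P + 4) = (P + (-2 + 0 - P))/(4 + P) = (P + (-2 - P))/(4 + P) = -2/(4 + P))
1/(-26558 + 18354) + (S(-2) + 73)*p = 1/(-26558 + 18354) + (-2/(4 - 2) + 73)*(-103) = 1/(-8204) + (-2/2 + 73)*(-103) = -1/8204 + (-2*½ + 73)*(-103) = -1/8204 + (-1 + 73)*(-103) = -1/8204 + 72*(-103) = -1/8204 - 7416 = -60840865/8204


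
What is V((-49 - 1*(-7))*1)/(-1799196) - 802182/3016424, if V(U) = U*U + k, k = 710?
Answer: -181343159831/678392249388 ≈ -0.26731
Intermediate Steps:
V(U) = 710 + U**2 (V(U) = U*U + 710 = U**2 + 710 = 710 + U**2)
V((-49 - 1*(-7))*1)/(-1799196) - 802182/3016424 = (710 + ((-49 - 1*(-7))*1)**2)/(-1799196) - 802182/3016424 = (710 + ((-49 + 7)*1)**2)*(-1/1799196) - 802182*1/3016424 = (710 + (-42*1)**2)*(-1/1799196) - 401091/1508212 = (710 + (-42)**2)*(-1/1799196) - 401091/1508212 = (710 + 1764)*(-1/1799196) - 401091/1508212 = 2474*(-1/1799196) - 401091/1508212 = -1237/899598 - 401091/1508212 = -181343159831/678392249388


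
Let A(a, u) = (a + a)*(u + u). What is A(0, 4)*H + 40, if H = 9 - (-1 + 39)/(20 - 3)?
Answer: 40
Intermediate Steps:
A(a, u) = 4*a*u (A(a, u) = (2*a)*(2*u) = 4*a*u)
H = 115/17 (H = 9 - 38/17 = 115/17 ≈ 6.7647)
A(0, 4)*H + 40 = (4*0*4)*(115/17) + 40 = 0*(115/17) + 40 = 0 + 40 = 40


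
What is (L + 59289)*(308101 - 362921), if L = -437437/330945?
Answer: -215124212763952/66189 ≈ -3.2502e+9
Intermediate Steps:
L = -437437/330945 (L = -437437*1/330945 = -437437/330945 ≈ -1.3218)
(L + 59289)*(308101 - 362921) = (-437437/330945 + 59289)*(308101 - 362921) = (19620960668/330945)*(-54820) = -215124212763952/66189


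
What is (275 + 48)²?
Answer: 104329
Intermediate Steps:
(275 + 48)² = 323² = 104329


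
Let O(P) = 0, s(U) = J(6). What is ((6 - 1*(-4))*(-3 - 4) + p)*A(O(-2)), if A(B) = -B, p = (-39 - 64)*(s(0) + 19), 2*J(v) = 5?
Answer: 0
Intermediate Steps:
J(v) = 5/2 (J(v) = (½)*5 = 5/2)
s(U) = 5/2
p = -4429/2 (p = (-39 - 64)*(5/2 + 19) = -103*43/2 = -4429/2 ≈ -2214.5)
((6 - 1*(-4))*(-3 - 4) + p)*A(O(-2)) = ((6 - 1*(-4))*(-3 - 4) - 4429/2)*(-1*0) = ((6 + 4)*(-7) - 4429/2)*0 = (10*(-7) - 4429/2)*0 = (-70 - 4429/2)*0 = -4569/2*0 = 0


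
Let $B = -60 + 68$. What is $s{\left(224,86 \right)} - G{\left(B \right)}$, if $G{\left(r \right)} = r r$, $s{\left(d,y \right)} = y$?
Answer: $22$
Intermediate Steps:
$B = 8$
$G{\left(r \right)} = r^{2}$
$s{\left(224,86 \right)} - G{\left(B \right)} = 86 - 8^{2} = 86 - 64 = 22$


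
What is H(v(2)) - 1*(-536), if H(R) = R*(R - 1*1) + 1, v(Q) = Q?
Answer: 539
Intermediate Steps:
H(R) = 1 + R*(-1 + R) (H(R) = R*(R - 1) + 1 = R*(-1 + R) + 1 = 1 + R*(-1 + R))
H(v(2)) - 1*(-536) = (1 + 2² - 1*2) - 1*(-536) = (1 + 4 - 2) + 536 = 3 + 536 = 539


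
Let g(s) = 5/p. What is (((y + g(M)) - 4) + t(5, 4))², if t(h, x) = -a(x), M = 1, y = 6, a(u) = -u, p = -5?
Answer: 25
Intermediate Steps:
t(h, x) = x (t(h, x) = -(-1)*x = x)
g(s) = -1 (g(s) = 5/(-5) = 5*(-⅕) = -1)
(((y + g(M)) - 4) + t(5, 4))² = (((6 - 1) - 4) + 4)² = ((5 - 4) + 4)² = (1 + 4)² = 5² = 25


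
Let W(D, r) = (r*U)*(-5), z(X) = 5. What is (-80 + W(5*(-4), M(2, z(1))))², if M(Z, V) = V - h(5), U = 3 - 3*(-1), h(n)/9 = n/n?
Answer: 1600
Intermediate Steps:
h(n) = 9 (h(n) = 9*(n/n) = 9*1 = 9)
U = 6 (U = 3 + 3 = 6)
M(Z, V) = -9 + V (M(Z, V) = V - 1*9 = V - 9 = -9 + V)
W(D, r) = -30*r (W(D, r) = (r*6)*(-5) = (6*r)*(-5) = -30*r)
(-80 + W(5*(-4), M(2, z(1))))² = (-80 - 30*(-9 + 5))² = (-80 - 30*(-4))² = (-80 + 120)² = 40² = 1600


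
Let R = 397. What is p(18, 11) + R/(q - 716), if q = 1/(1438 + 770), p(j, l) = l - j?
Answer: -11943065/1580927 ≈ -7.5545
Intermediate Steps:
q = 1/2208 ≈ 0.00045290
p(18, 11) + R/(q - 716) = (11 - 1*18) + 397/(1/2208 - 716) = (11 - 18) + 397/(-1580927/2208) = -7 + 397*(-2208/1580927) = -7 - 876576/1580927 = -11943065/1580927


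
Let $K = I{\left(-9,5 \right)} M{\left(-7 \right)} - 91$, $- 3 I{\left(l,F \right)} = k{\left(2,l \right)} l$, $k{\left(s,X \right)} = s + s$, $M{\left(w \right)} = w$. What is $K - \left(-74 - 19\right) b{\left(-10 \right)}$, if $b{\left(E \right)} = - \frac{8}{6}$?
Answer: $-299$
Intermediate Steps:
$k{\left(s,X \right)} = 2 s$
$b{\left(E \right)} = - \frac{4}{3}$ ($b{\left(E \right)} = - \frac{8}{6} = \left(-1\right) \frac{4}{3} = - \frac{4}{3}$)
$I{\left(l,F \right)} = - \frac{4 l}{3}$ ($I{\left(l,F \right)} = - \frac{2 \cdot 2 l}{3} = - \frac{4 l}{3}$)
$K = -175$ ($K = \left(- \frac{4}{3}\right) \left(-9\right) \left(-7\right) - 91 = 12 \left(-7\right) - 91 = -84 - 91 = -175$)
$K - \left(-74 - 19\right) b{\left(-10 \right)} = -175 - \left(-74 - 19\right) \left(- \frac{4}{3}\right) = -175 - \left(-93\right) \left(- \frac{4}{3}\right) = -175 - 124 = -299$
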